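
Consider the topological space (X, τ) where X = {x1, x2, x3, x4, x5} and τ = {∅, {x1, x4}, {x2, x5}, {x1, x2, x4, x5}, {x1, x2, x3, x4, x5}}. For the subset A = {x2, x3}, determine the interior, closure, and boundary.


int(A) = ∅, cl(A) = {x2, x3, x5}, ∂A = {x2, x3, x5}.

Closed sets in (X, τ) are complements of opens:
  closed(X, τ) = {∅, {x3}, {x1, x3, x4}, {x2, x3, x5}, {x1, x2, x3, x4, x5}}.
int(A) = ⋃ {U ∈ τ : U ⊆ A}. Opens contained in A: ∅.
Taking the union of these: int(A) = ∅.
cl(A) = ⋂ {C closed : A ⊆ C}. Closed sets containing A: {x2, x3, x5}, {x1, x2, x3, x4, x5}.
Intersecting these: cl(A) = {x2, x3, x5}.
∂A = cl(A) ∖ int(A) = {x2, x3, x5} ∖ ∅ = {x2, x3, x5}.


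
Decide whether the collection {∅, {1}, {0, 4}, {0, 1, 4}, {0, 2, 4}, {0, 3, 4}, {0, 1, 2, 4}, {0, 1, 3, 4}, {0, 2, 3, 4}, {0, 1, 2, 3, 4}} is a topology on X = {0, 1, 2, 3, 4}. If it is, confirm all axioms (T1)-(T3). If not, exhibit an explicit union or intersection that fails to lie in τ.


τ IS a topology on X.

Axiom (T1): ∅ ∈ τ? Yes; X ∈ τ? Yes.
Axiom (T2/T3): check pairwise unions and intersections of members of τ.
All pairwise intersections and unions checked — each lies in τ. Therefore τ satisfies (T1), (T2), (T3): it IS a topology on X.


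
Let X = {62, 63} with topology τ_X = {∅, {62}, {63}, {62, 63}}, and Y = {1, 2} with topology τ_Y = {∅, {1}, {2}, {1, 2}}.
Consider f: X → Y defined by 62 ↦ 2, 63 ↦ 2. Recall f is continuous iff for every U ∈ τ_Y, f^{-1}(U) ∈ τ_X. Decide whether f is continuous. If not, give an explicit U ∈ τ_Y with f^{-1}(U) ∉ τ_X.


f IS continuous.

Compute f^{-1}(U) for each U ∈ τ_Y:
  U = ∅: f^{-1}(U) = ∅ ∈ τ_X ✓.
  U = {1}: f^{-1}(U) = ∅ ∈ τ_X ✓.
  U = {2}: f^{-1}(U) = {62, 63} ∈ τ_X ✓.
  U = {1, 2}: f^{-1}(U) = {62, 63} ∈ τ_X ✓.
Every preimage lies in τ_X, so f IS continuous.


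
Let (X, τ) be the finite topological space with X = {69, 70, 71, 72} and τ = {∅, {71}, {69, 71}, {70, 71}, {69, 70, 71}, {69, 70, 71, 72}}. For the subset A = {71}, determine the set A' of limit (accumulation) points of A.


A' = {69, 70, 72}

For each x ∈ X, list the open sets U ∈ τ with x ∈ U, then check whether U ∩ (A ∖ {x}) ≠ ∅ for every such U.
  x = 69: opens ∋ x are {69, 71}, {69, 70, 71}, {69, 70, 71, 72}; each meets A ∖ {69}, so x IS a limit point.
  x = 70: opens ∋ x are {70, 71}, {69, 70, 71}, {69, 70, 71, 72}; each meets A ∖ {70}, so x IS a limit point.
  x = 71: open {71} ∋ x has {71} ∩ (A ∖ {71}) = ∅, so x is NOT a limit point.
  x = 72: opens ∋ x are {69, 70, 71, 72}; each meets A ∖ {72}, so x IS a limit point.
Collecting: A' = {69, 70, 72}.


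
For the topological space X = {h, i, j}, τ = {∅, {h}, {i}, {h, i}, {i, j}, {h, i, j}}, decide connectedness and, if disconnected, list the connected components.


(X, τ) is disconnected; components = [{h}, {i, j}].

Find clopen sets (U ∈ τ with X ∖ U ∈ τ):
  U = ∅, X ∖ U = {h, i, j} — both open, so U is clopen.
  U = {h}, X ∖ U = {i, j} — both open, so U is clopen.
  U = {i, j}, X ∖ U = {h} — both open, so U is clopen.
  U = {h, i, j}, X ∖ U = ∅ — both open, so U is clopen.
Nontrivial clopen(s) exist: e.g. {i, j}. So (X, τ) is disconnected.
Compute connected components by grouping points that agree on all clopens:
  component: {h}
  component: {i, j}


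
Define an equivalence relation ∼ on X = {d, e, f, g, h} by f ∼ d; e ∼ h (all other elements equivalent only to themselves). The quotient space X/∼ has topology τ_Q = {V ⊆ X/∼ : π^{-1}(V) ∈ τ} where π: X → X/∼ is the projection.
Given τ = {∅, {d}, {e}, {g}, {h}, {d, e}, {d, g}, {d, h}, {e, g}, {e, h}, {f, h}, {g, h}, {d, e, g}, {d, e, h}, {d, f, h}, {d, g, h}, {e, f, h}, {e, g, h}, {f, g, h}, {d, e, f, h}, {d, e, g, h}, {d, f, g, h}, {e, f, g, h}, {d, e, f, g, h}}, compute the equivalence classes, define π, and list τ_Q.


X/∼ = {[d=f], [e=h], [g]}; |τ_Q| = 6.

Equivalence classes: [d=f], [e=h], [g].
Quotient map π: X → X/∼ sends d ↦ [d=f], e ↦ [e=h], f ↦ [d=f], g ↦ [g], h ↦ [e=h].
For each subset V ⊆ X/∼, compute π^{-1}(V) ⊆ X and check whether π^{-1}(V) ∈ τ. V is open in τ_Q iff π^{-1}(V) ∈ τ.
  V = {}: π^{-1}(V) = ∅ ∈ τ ✓.
  V = {[d=f]}: π^{-1}(V) = {d, f} ∉ τ ✗.
  V = {[e=h]}: π^{-1}(V) = {e, h} ∈ τ ✓.
  V = {[d=f], [e=h]}: π^{-1}(V) = {d, e, f, h} ∈ τ ✓.
  V = {[g]}: π^{-1}(V) = {g} ∈ τ ✓.
  V = {[d=f], [g]}: π^{-1}(V) = {d, f, g} ∉ τ ✗.
  V = {[e=h], [g]}: π^{-1}(V) = {e, g, h} ∈ τ ✓.
  V = {[d=f], [e=h], [g]}: π^{-1}(V) = {d, e, f, g, h} ∈ τ ✓.
Open sets in the quotient: τ_Q = {{}, {[e=h]}, {[d=f], [e=h]}, {[g]}, {[e=h], [g]}, {[d=f], [e=h], [g]}} (6 elements).


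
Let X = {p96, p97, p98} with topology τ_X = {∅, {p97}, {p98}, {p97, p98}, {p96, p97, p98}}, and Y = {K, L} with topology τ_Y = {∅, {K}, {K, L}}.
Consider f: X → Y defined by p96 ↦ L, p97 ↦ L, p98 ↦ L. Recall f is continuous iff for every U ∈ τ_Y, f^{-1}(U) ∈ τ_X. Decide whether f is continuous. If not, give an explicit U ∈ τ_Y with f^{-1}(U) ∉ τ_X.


f IS continuous.

Compute f^{-1}(U) for each U ∈ τ_Y:
  U = ∅: f^{-1}(U) = ∅ ∈ τ_X ✓.
  U = {K}: f^{-1}(U) = ∅ ∈ τ_X ✓.
  U = {K, L}: f^{-1}(U) = {p96, p97, p98} ∈ τ_X ✓.
Every preimage lies in τ_X, so f IS continuous.


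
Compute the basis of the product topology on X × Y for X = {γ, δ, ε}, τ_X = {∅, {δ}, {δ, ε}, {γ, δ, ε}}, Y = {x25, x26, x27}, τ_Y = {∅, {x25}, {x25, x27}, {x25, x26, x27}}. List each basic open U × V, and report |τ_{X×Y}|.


Basis B = {∅ × ∅, {δ} × {x25}, {δ} × {x25, x27}, {δ, ε} × {x25}, {γ, δ, ε} × {x25}, {δ} × {x25, x26, x27}, {δ, ε} × {x25, x27}, {γ, δ, ε} × {x25, x27}, {δ, ε} × {x25, x26, x27}, {γ, δ, ε} × {x25, x26, x27}}; |τ_{X×Y}| = 20.

Enumerate products U × V with U ∈ τ_X, V ∈ τ_Y (deduplicated):
  ∅ × ∅ = {} (∅)
  {δ} × {x25} = {(δ,x25)}
  {δ} × {x25, x27} = {(δ,x25), (δ,x27)}
  {δ, ε} × {x25} = {(δ,x25), (ε,x25)}
  {γ, δ, ε} × {x25} = {(γ,x25), (δ,x25), (ε,x25)}
  {δ} × {x25, x26, x27} = {(δ,x25), (δ,x26), (δ,x27)}
  {δ, ε} × {x25, x27} = {(δ,x25), (δ,x27), (ε,x25), (ε,x27)}
  {γ, δ, ε} × {x25, x27} = {(γ,x25), (γ,x27), (δ,x25), (δ,x27), (ε,x25), (ε,x27)}
  {δ, ε} × {x25, x26, x27} = {(δ,x25), (δ,x26), (δ,x27), (ε,x25), (ε,x26), (ε,x27)}
  {γ, δ, ε} × {x25, x26, x27} = {(γ,x25), (γ,x26), (γ,x27), (δ,x25), (δ,x26), (δ,x27), (ε,x25), (ε,x26), (ε,x27)}
These 10 distinct sets form the basis B.
Close under arbitrary unions to get τ_{X×Y}; counting gives |τ_{X×Y}| = 20.


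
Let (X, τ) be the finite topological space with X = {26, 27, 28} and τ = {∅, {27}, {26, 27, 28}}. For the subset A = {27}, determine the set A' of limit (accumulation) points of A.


A' = {26, 28}

For each x ∈ X, list the open sets U ∈ τ with x ∈ U, then check whether U ∩ (A ∖ {x}) ≠ ∅ for every such U.
  x = 26: opens ∋ x are {26, 27, 28}; each meets A ∖ {26}, so x IS a limit point.
  x = 27: open {27} ∋ x has {27} ∩ (A ∖ {27}) = ∅, so x is NOT a limit point.
  x = 28: opens ∋ x are {26, 27, 28}; each meets A ∖ {28}, so x IS a limit point.
Collecting: A' = {26, 28}.


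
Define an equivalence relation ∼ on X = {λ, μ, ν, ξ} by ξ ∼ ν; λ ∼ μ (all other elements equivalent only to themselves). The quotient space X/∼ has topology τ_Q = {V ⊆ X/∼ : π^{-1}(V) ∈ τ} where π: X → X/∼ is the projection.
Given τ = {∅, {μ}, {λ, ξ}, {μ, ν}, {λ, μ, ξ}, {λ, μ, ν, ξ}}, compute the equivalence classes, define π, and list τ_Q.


X/∼ = {[λ=μ], [ν=ξ]}; |τ_Q| = 2.

Equivalence classes: [λ=μ], [ν=ξ].
Quotient map π: X → X/∼ sends λ ↦ [λ=μ], μ ↦ [λ=μ], ν ↦ [ν=ξ], ξ ↦ [ν=ξ].
For each subset V ⊆ X/∼, compute π^{-1}(V) ⊆ X and check whether π^{-1}(V) ∈ τ. V is open in τ_Q iff π^{-1}(V) ∈ τ.
  V = {}: π^{-1}(V) = ∅ ∈ τ ✓.
  V = {[λ=μ]}: π^{-1}(V) = {λ, μ} ∉ τ ✗.
  V = {[ν=ξ]}: π^{-1}(V) = {ν, ξ} ∉ τ ✗.
  V = {[λ=μ], [ν=ξ]}: π^{-1}(V) = {λ, μ, ν, ξ} ∈ τ ✓.
Open sets in the quotient: τ_Q = {{}, {[λ=μ], [ν=ξ]}} (2 elements).


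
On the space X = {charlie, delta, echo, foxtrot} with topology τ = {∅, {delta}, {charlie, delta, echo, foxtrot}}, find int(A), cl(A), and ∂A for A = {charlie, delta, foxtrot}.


int(A) = {delta}, cl(A) = {charlie, delta, echo, foxtrot}, ∂A = {charlie, echo, foxtrot}.

Closed sets in (X, τ) are complements of opens:
  closed(X, τ) = {∅, {charlie, echo, foxtrot}, {charlie, delta, echo, foxtrot}}.
int(A) = ⋃ {U ∈ τ : U ⊆ A}. Opens contained in A: ∅, {delta}.
Taking the union of these: int(A) = {delta}.
cl(A) = ⋂ {C closed : A ⊆ C}. Closed sets containing A: {charlie, delta, echo, foxtrot}.
Intersecting these: cl(A) = {charlie, delta, echo, foxtrot}.
∂A = cl(A) ∖ int(A) = {charlie, delta, echo, foxtrot} ∖ {delta} = {charlie, echo, foxtrot}.


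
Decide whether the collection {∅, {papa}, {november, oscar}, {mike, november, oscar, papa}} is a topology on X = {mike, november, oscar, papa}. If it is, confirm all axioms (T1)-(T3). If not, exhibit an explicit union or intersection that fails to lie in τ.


τ is NOT a topology on X.

Axiom (T1): ∅ ∈ τ? Yes; X ∈ τ? Yes.
Axiom (T2/T3): check pairwise unions and intersections of members of τ.
Counterexample for (T2): {papa} ∪ {november, oscar} = {november, oscar, papa} ∉ τ. Therefore τ is NOT a topology.


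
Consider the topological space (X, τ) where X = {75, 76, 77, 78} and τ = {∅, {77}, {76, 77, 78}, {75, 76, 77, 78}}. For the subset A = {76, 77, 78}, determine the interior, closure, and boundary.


int(A) = {76, 77, 78}, cl(A) = {75, 76, 77, 78}, ∂A = {75}.

Closed sets in (X, τ) are complements of opens:
  closed(X, τ) = {∅, {75}, {75, 76, 78}, {75, 76, 77, 78}}.
int(A) = ⋃ {U ∈ τ : U ⊆ A}. Opens contained in A: ∅, {77}, {76, 77, 78}.
Taking the union of these: int(A) = {76, 77, 78}.
cl(A) = ⋂ {C closed : A ⊆ C}. Closed sets containing A: {75, 76, 77, 78}.
Intersecting these: cl(A) = {75, 76, 77, 78}.
∂A = cl(A) ∖ int(A) = {75, 76, 77, 78} ∖ {76, 77, 78} = {75}.


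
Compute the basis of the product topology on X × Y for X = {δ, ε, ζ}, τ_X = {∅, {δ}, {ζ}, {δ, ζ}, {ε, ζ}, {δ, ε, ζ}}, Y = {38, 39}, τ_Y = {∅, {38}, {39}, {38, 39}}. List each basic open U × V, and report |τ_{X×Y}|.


Basis B = {∅ × ∅, {δ} × {38}, {δ} × {39}, {ζ} × {38}, {ζ} × {39}, {δ} × {38, 39}, {δ, ζ} × {38}, {δ, ζ} × {39}, {ε, ζ} × {38}, {ε, ζ} × {39}, {ζ} × {38, 39}, {δ, ε, ζ} × {38}, {δ, ε, ζ} × {39}, {δ, ζ} × {38, 39}, {ε, ζ} × {38, 39}, {δ, ε, ζ} × {38, 39}}; |τ_{X×Y}| = 36.

Enumerate products U × V with U ∈ τ_X, V ∈ τ_Y (deduplicated):
  ∅ × ∅ = {} (∅)
  {δ} × {38} = {(δ,38)}
  {δ} × {39} = {(δ,39)}
  {ζ} × {38} = {(ζ,38)}
  {ζ} × {39} = {(ζ,39)}
  {δ} × {38, 39} = {(δ,38), (δ,39)}
  {δ, ζ} × {38} = {(δ,38), (ζ,38)}
  {δ, ζ} × {39} = {(δ,39), (ζ,39)}
  {ε, ζ} × {38} = {(ε,38), (ζ,38)}
  {ε, ζ} × {39} = {(ε,39), (ζ,39)}
  {ζ} × {38, 39} = {(ζ,38), (ζ,39)}
  {δ, ε, ζ} × {38} = {(δ,38), (ε,38), (ζ,38)}
  {δ, ε, ζ} × {39} = {(δ,39), (ε,39), (ζ,39)}
  {δ, ζ} × {38, 39} = {(δ,38), (δ,39), (ζ,38), (ζ,39)}
  {ε, ζ} × {38, 39} = {(ε,38), (ε,39), (ζ,38), (ζ,39)}
  {δ, ε, ζ} × {38, 39} = {(δ,38), (δ,39), (ε,38), (ε,39), (ζ,38), (ζ,39)}
These 16 distinct sets form the basis B.
Close under arbitrary unions to get τ_{X×Y}; counting gives |τ_{X×Y}| = 36.


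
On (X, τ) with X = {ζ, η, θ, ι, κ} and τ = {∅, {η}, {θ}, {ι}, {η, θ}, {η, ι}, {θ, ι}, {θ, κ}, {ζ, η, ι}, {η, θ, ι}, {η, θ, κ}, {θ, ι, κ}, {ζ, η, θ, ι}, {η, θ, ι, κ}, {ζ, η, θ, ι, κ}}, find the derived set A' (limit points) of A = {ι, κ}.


A' = {ζ}

For each x ∈ X, list the open sets U ∈ τ with x ∈ U, then check whether U ∩ (A ∖ {x}) ≠ ∅ for every such U.
  x = ζ: opens ∋ x are {ζ, η, ι}, {ζ, η, θ, ι}, {ζ, η, θ, ι, κ}; each meets A ∖ {ζ}, so x IS a limit point.
  x = η: open {η} ∋ x has {η} ∩ (A ∖ {η}) = ∅, so x is NOT a limit point.
  x = θ: open {θ} ∋ x has {θ} ∩ (A ∖ {θ}) = ∅, so x is NOT a limit point.
  x = ι: open {ι} ∋ x has {ι} ∩ (A ∖ {ι}) = ∅, so x is NOT a limit point.
  x = κ: open {θ, κ} ∋ x has {θ, κ} ∩ (A ∖ {κ}) = ∅, so x is NOT a limit point.
Collecting: A' = {ζ}.


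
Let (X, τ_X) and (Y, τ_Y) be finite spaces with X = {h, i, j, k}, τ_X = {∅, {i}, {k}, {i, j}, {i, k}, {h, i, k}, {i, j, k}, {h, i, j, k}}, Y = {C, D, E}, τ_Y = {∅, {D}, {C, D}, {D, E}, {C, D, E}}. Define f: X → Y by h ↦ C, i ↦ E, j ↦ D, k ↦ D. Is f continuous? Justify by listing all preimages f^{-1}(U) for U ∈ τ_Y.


f is NOT continuous.

Compute f^{-1}(U) for each U ∈ τ_Y:
  U = ∅: f^{-1}(U) = ∅ ∈ τ_X ✓.
  U = {D}: f^{-1}(U) = {j, k} ∉ τ_X ✗.
  U = {C, D}: f^{-1}(U) = {h, j, k} ∉ τ_X ✗.
  U = {D, E}: f^{-1}(U) = {i, j, k} ∈ τ_X ✓.
  U = {C, D, E}: f^{-1}(U) = {h, i, j, k} ∈ τ_X ✓.
Found U = {D} with f^{-1}(U) = {j, k} not in τ_X. Therefore f is NOT continuous.


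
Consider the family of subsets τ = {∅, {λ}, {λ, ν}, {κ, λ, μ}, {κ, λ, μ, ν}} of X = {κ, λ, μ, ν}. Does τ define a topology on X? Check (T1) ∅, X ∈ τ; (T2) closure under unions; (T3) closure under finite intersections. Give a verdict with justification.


τ IS a topology on X.

Axiom (T1): ∅ ∈ τ? Yes; X ∈ τ? Yes.
Axiom (T2/T3): check pairwise unions and intersections of members of τ.
All pairwise intersections and unions checked — each lies in τ. Therefore τ satisfies (T1), (T2), (T3): it IS a topology on X.


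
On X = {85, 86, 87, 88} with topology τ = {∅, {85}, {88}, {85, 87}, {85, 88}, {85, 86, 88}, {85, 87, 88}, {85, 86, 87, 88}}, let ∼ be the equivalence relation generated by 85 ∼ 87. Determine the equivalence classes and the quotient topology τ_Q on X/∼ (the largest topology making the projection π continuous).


X/∼ = {[85=87], [86], [88]}; |τ_Q| = 5.

Equivalence classes: [85=87], [86], [88].
Quotient map π: X → X/∼ sends 85 ↦ [85=87], 86 ↦ [86], 87 ↦ [85=87], 88 ↦ [88].
For each subset V ⊆ X/∼, compute π^{-1}(V) ⊆ X and check whether π^{-1}(V) ∈ τ. V is open in τ_Q iff π^{-1}(V) ∈ τ.
  V = {}: π^{-1}(V) = ∅ ∈ τ ✓.
  V = {[85=87]}: π^{-1}(V) = {85, 87} ∈ τ ✓.
  V = {[86]}: π^{-1}(V) = {86} ∉ τ ✗.
  V = {[85=87], [86]}: π^{-1}(V) = {85, 86, 87} ∉ τ ✗.
  V = {[88]}: π^{-1}(V) = {88} ∈ τ ✓.
  V = {[85=87], [88]}: π^{-1}(V) = {85, 87, 88} ∈ τ ✓.
  V = {[86], [88]}: π^{-1}(V) = {86, 88} ∉ τ ✗.
  V = {[85=87], [86], [88]}: π^{-1}(V) = {85, 86, 87, 88} ∈ τ ✓.
Open sets in the quotient: τ_Q = {{}, {[85=87]}, {[88]}, {[85=87], [88]}, {[85=87], [86], [88]}} (5 elements).


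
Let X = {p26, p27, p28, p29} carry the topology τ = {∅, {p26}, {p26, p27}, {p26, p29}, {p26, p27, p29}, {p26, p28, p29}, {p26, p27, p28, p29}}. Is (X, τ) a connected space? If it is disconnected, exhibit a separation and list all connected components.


(X, τ) is connected.

Find clopen sets (U ∈ τ with X ∖ U ∈ τ):
  U = ∅, X ∖ U = {p26, p27, p28, p29} — both open, so U is clopen.
  U = {p26, p27, p28, p29}, X ∖ U = ∅ — both open, so U is clopen.
Only trivial clopens (∅ and X) exist, so (X, τ) is connected.
Compute connected components by grouping points that agree on all clopens:
  component: {p26, p27, p28, p29}


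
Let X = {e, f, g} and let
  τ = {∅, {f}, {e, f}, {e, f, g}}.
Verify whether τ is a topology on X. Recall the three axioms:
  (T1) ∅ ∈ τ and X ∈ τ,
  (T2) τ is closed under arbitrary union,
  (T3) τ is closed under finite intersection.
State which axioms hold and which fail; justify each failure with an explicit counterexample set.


τ IS a topology on X.

Axiom (T1): ∅ ∈ τ? Yes; X ∈ τ? Yes.
Axiom (T2/T3): check pairwise unions and intersections of members of τ.
All pairwise intersections and unions checked — each lies in τ. Therefore τ satisfies (T1), (T2), (T3): it IS a topology on X.


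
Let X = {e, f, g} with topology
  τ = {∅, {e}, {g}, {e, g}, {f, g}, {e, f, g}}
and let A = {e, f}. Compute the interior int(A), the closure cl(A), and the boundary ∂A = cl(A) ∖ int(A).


int(A) = {e}, cl(A) = {e, f}, ∂A = {f}.

Closed sets in (X, τ) are complements of opens:
  closed(X, τ) = {∅, {e}, {f}, {e, f}, {f, g}, {e, f, g}}.
int(A) = ⋃ {U ∈ τ : U ⊆ A}. Opens contained in A: ∅, {e}.
Taking the union of these: int(A) = {e}.
cl(A) = ⋂ {C closed : A ⊆ C}. Closed sets containing A: {e, f}, {e, f, g}.
Intersecting these: cl(A) = {e, f}.
∂A = cl(A) ∖ int(A) = {e, f} ∖ {e} = {f}.


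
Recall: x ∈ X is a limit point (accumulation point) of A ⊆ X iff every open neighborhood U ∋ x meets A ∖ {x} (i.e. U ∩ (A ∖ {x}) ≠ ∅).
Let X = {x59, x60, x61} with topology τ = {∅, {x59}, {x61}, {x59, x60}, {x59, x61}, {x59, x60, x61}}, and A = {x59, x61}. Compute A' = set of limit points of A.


A' = {x60}

For each x ∈ X, list the open sets U ∈ τ with x ∈ U, then check whether U ∩ (A ∖ {x}) ≠ ∅ for every such U.
  x = x59: open {x59} ∋ x has {x59} ∩ (A ∖ {x59}) = ∅, so x is NOT a limit point.
  x = x60: opens ∋ x are {x59, x60}, {x59, x60, x61}; each meets A ∖ {x60}, so x IS a limit point.
  x = x61: open {x61} ∋ x has {x61} ∩ (A ∖ {x61}) = ∅, so x is NOT a limit point.
Collecting: A' = {x60}.


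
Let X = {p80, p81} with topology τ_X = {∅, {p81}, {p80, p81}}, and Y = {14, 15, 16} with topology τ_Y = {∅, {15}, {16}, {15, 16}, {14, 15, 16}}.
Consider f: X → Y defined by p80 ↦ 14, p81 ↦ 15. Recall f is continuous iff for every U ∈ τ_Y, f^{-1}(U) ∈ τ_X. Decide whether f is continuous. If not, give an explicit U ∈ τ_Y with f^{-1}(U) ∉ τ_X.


f IS continuous.

Compute f^{-1}(U) for each U ∈ τ_Y:
  U = ∅: f^{-1}(U) = ∅ ∈ τ_X ✓.
  U = {15}: f^{-1}(U) = {p81} ∈ τ_X ✓.
  U = {16}: f^{-1}(U) = ∅ ∈ τ_X ✓.
  U = {15, 16}: f^{-1}(U) = {p81} ∈ τ_X ✓.
  U = {14, 15, 16}: f^{-1}(U) = {p80, p81} ∈ τ_X ✓.
Every preimage lies in τ_X, so f IS continuous.


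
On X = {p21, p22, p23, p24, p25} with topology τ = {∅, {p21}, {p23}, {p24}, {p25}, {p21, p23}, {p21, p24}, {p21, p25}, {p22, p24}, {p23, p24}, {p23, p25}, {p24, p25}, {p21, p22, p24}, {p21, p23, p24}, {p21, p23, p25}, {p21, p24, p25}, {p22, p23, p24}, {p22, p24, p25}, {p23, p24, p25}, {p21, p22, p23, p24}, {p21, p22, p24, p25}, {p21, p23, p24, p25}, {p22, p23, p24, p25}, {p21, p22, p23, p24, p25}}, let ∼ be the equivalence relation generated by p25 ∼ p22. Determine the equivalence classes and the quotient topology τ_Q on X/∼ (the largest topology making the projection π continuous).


X/∼ = {[p21], [p22=p25], [p23], [p24]}; |τ_Q| = 12.

Equivalence classes: [p21], [p22=p25], [p23], [p24].
Quotient map π: X → X/∼ sends p21 ↦ [p21], p22 ↦ [p22=p25], p23 ↦ [p23], p24 ↦ [p24], p25 ↦ [p22=p25].
For each subset V ⊆ X/∼, compute π^{-1}(V) ⊆ X and check whether π^{-1}(V) ∈ τ. V is open in τ_Q iff π^{-1}(V) ∈ τ.
  V = {}: π^{-1}(V) = ∅ ∈ τ ✓.
  V = {[p21]}: π^{-1}(V) = {p21} ∈ τ ✓.
  V = {[p22=p25]}: π^{-1}(V) = {p22, p25} ∉ τ ✗.
  V = {[p21], [p22=p25]}: π^{-1}(V) = {p21, p22, p25} ∉ τ ✗.
  V = {[p23]}: π^{-1}(V) = {p23} ∈ τ ✓.
  V = {[p21], [p23]}: π^{-1}(V) = {p21, p23} ∈ τ ✓.
  V = {[p22=p25], [p23]}: π^{-1}(V) = {p22, p23, p25} ∉ τ ✗.
  V = {[p21], [p22=p25], [p23]}: π^{-1}(V) = {p21, p22, p23, p25} ∉ τ ✗.
  V = {[p24]}: π^{-1}(V) = {p24} ∈ τ ✓.
  V = {[p21], [p24]}: π^{-1}(V) = {p21, p24} ∈ τ ✓.
  V = {[p22=p25], [p24]}: π^{-1}(V) = {p22, p24, p25} ∈ τ ✓.
  V = {[p21], [p22=p25], [p24]}: π^{-1}(V) = {p21, p22, p24, p25} ∈ τ ✓.
  V = {[p23], [p24]}: π^{-1}(V) = {p23, p24} ∈ τ ✓.
  V = {[p21], [p23], [p24]}: π^{-1}(V) = {p21, p23, p24} ∈ τ ✓.
  V = {[p22=p25], [p23], [p24]}: π^{-1}(V) = {p22, p23, p24, p25} ∈ τ ✓.
  V = {[p21], [p22=p25], [p23], [p24]}: π^{-1}(V) = {p21, p22, p23, p24, p25} ∈ τ ✓.
Open sets in the quotient: τ_Q = {{}, {[p21]}, {[p23]}, {[p21], [p23]}, {[p24]}, {[p21], [p24]}, {[p22=p25], [p24]}, {[p21], [p22=p25], [p24]}, {[p23], [p24]}, {[p21], [p23], [p24]}, {[p22=p25], [p23], [p24]}, {[p21], [p22=p25], [p23], [p24]}} (12 elements).


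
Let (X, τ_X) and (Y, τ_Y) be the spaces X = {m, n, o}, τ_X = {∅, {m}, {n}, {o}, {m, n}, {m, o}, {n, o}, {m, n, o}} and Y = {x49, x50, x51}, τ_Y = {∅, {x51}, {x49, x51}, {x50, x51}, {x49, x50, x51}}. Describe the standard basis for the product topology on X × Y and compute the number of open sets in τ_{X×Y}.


Basis B = {∅ × ∅, {m} × {x51}, {n} × {x51}, {o} × {x51}, {m} × {x49, x51}, {m} × {x50, x51}, {m, n} × {x51}, {m, o} × {x51}, {n} × {x49, x51}, {n} × {x50, x51}, {n, o} × {x51}, {o} × {x49, x51}, {o} × {x50, x51}, {m} × {x49, x50, x51}, {m, n, o} × {x51}, {n} × {x49, x50, x51}, {o} × {x49, x50, x51}, {m, n} × {x49, x51}, {m, o} × {x49, x51}, {m, n} × {x50, x51}, {m, o} × {x50, x51}, {n, o} × {x49, x51}, {n, o} × {x50, x51}, {m, n} × {x49, x50, x51}, {m, o} × {x49, x50, x51}, {m, n, o} × {x49, x51}, {m, n, o} × {x50, x51}, {n, o} × {x49, x50, x51}, {m, n, o} × {x49, x50, x51}}; |τ_{X×Y}| = 125.

Enumerate products U × V with U ∈ τ_X, V ∈ τ_Y (deduplicated):
  ∅ × ∅ = {} (∅)
  {m} × {x51} = {(m,x51)}
  {n} × {x51} = {(n,x51)}
  {o} × {x51} = {(o,x51)}
  {m} × {x49, x51} = {(m,x49), (m,x51)}
  {m} × {x50, x51} = {(m,x50), (m,x51)}
  {m, n} × {x51} = {(m,x51), (n,x51)}
  {m, o} × {x51} = {(m,x51), (o,x51)}
  {n} × {x49, x51} = {(n,x49), (n,x51)}
  {n} × {x50, x51} = {(n,x50), (n,x51)}
  {n, o} × {x51} = {(n,x51), (o,x51)}
  {o} × {x49, x51} = {(o,x49), (o,x51)}
  {o} × {x50, x51} = {(o,x50), (o,x51)}
  {m} × {x49, x50, x51} = {(m,x49), (m,x50), (m,x51)}
  {m, n, o} × {x51} = {(m,x51), (n,x51), (o,x51)}
  {n} × {x49, x50, x51} = {(n,x49), (n,x50), (n,x51)}
  {o} × {x49, x50, x51} = {(o,x49), (o,x50), (o,x51)}
  {m, n} × {x49, x51} = {(m,x49), (m,x51), (n,x49), (n,x51)}
  {m, o} × {x49, x51} = {(m,x49), (m,x51), (o,x49), (o,x51)}
  {m, n} × {x50, x51} = {(m,x50), (m,x51), (n,x50), (n,x51)}
  {m, o} × {x50, x51} = {(m,x50), (m,x51), (o,x50), (o,x51)}
  {n, o} × {x49, x51} = {(n,x49), (n,x51), (o,x49), (o,x51)}
  {n, o} × {x50, x51} = {(n,x50), (n,x51), (o,x50), (o,x51)}
  {m, n} × {x49, x50, x51} = {(m,x49), (m,x50), (m,x51), (n,x49), (n,x50), (n,x51)}
  {m, o} × {x49, x50, x51} = {(m,x49), (m,x50), (m,x51), (o,x49), (o,x50), (o,x51)}
  {m, n, o} × {x49, x51} = {(m,x49), (m,x51), (n,x49), (n,x51), (o,x49), (o,x51)}
  {m, n, o} × {x50, x51} = {(m,x50), (m,x51), (n,x50), (n,x51), (o,x50), (o,x51)}
  {n, o} × {x49, x50, x51} = {(n,x49), (n,x50), (n,x51), (o,x49), (o,x50), (o,x51)}
  {m, n, o} × {x49, x50, x51} = {(m,x49), (m,x50), (m,x51), (n,x49), (n,x50), (n,x51), (o,x49), (o,x50), (o,x51)}
These 29 distinct sets form the basis B.
Close under arbitrary unions to get τ_{X×Y}; counting gives |τ_{X×Y}| = 125.


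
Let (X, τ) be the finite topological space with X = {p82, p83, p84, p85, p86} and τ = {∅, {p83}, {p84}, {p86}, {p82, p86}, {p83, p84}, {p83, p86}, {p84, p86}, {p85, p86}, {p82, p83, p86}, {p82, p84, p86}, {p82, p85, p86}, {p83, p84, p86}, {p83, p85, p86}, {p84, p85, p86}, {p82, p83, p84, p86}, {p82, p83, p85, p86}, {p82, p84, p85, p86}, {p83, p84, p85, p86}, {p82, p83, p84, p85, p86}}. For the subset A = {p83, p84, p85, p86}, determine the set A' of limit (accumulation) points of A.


A' = {p82, p85}

For each x ∈ X, list the open sets U ∈ τ with x ∈ U, then check whether U ∩ (A ∖ {x}) ≠ ∅ for every such U.
  x = p82: opens ∋ x are {p82, p86}, {p82, p83, p86}, {p82, p84, p86}, {p82, p85, p86}, {p82, p83, p84, p86}, {p82, p83, p85, p86}, {p82, p84, p85, p86}, {p82, p83, p84, p85, p86}; each meets A ∖ {p82}, so x IS a limit point.
  x = p83: open {p83} ∋ x has {p83} ∩ (A ∖ {p83}) = ∅, so x is NOT a limit point.
  x = p84: open {p84} ∋ x has {p84} ∩ (A ∖ {p84}) = ∅, so x is NOT a limit point.
  x = p85: opens ∋ x are {p85, p86}, {p82, p85, p86}, {p83, p85, p86}, {p84, p85, p86}, {p82, p83, p85, p86}, {p82, p84, p85, p86}, {p83, p84, p85, p86}, {p82, p83, p84, p85, p86}; each meets A ∖ {p85}, so x IS a limit point.
  x = p86: open {p86} ∋ x has {p86} ∩ (A ∖ {p86}) = ∅, so x is NOT a limit point.
Collecting: A' = {p82, p85}.


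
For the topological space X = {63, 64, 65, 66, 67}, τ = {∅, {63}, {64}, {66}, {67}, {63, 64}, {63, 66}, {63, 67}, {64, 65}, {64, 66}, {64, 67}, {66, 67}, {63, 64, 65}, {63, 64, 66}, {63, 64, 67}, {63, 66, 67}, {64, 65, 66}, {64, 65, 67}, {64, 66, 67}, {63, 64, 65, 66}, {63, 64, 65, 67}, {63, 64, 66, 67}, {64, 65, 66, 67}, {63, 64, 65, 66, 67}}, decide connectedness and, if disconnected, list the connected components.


(X, τ) is disconnected; components = [{63}, {66}, {67}, {64, 65}].

Find clopen sets (U ∈ τ with X ∖ U ∈ τ):
  U = ∅, X ∖ U = {63, 64, 65, 66, 67} — both open, so U is clopen.
  U = {63}, X ∖ U = {64, 65, 66, 67} — both open, so U is clopen.
  U = {66}, X ∖ U = {63, 64, 65, 67} — both open, so U is clopen.
  U = {67}, X ∖ U = {63, 64, 65, 66} — both open, so U is clopen.
  U = {63, 66}, X ∖ U = {64, 65, 67} — both open, so U is clopen.
  U = {63, 67}, X ∖ U = {64, 65, 66} — both open, so U is clopen.
  U = {64, 65}, X ∖ U = {63, 66, 67} — both open, so U is clopen.
  U = {66, 67}, X ∖ U = {63, 64, 65} — both open, so U is clopen.
  U = {63, 64, 65}, X ∖ U = {66, 67} — both open, so U is clopen.
  U = {63, 66, 67}, X ∖ U = {64, 65} — both open, so U is clopen.
  U = {64, 65, 66}, X ∖ U = {63, 67} — both open, so U is clopen.
  U = {64, 65, 67}, X ∖ U = {63, 66} — both open, so U is clopen.
  U = {63, 64, 65, 66}, X ∖ U = {67} — both open, so U is clopen.
  U = {63, 64, 65, 67}, X ∖ U = {66} — both open, so U is clopen.
  U = {64, 65, 66, 67}, X ∖ U = {63} — both open, so U is clopen.
  U = {63, 64, 65, 66, 67}, X ∖ U = ∅ — both open, so U is clopen.
Nontrivial clopen(s) exist: e.g. {63, 64, 65, 67}. So (X, τ) is disconnected.
Compute connected components by grouping points that agree on all clopens:
  component: {63}
  component: {66}
  component: {67}
  component: {64, 65}


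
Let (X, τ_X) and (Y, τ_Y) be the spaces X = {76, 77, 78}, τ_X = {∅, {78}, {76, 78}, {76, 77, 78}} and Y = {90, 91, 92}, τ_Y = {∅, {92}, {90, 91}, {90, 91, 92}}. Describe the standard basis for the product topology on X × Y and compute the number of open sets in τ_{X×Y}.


Basis B = {∅ × ∅, {78} × {92}, {76, 78} × {92}, {78} × {90, 91}, {76, 77, 78} × {92}, {78} × {90, 91, 92}, {76, 78} × {90, 91}, {76, 78} × {90, 91, 92}, {76, 77, 78} × {90, 91}, {76, 77, 78} × {90, 91, 92}}; |τ_{X×Y}| = 16.

Enumerate products U × V with U ∈ τ_X, V ∈ τ_Y (deduplicated):
  ∅ × ∅ = {} (∅)
  {78} × {92} = {(78,92)}
  {76, 78} × {92} = {(76,92), (78,92)}
  {78} × {90, 91} = {(78,90), (78,91)}
  {76, 77, 78} × {92} = {(76,92), (77,92), (78,92)}
  {78} × {90, 91, 92} = {(78,90), (78,91), (78,92)}
  {76, 78} × {90, 91} = {(76,90), (76,91), (78,90), (78,91)}
  {76, 78} × {90, 91, 92} = {(76,90), (76,91), (76,92), (78,90), (78,91), (78,92)}
  {76, 77, 78} × {90, 91} = {(76,90), (76,91), (77,90), (77,91), (78,90), (78,91)}
  {76, 77, 78} × {90, 91, 92} = {(76,90), (76,91), (76,92), (77,90), (77,91), (77,92), (78,90), (78,91), (78,92)}
These 10 distinct sets form the basis B.
Close under arbitrary unions to get τ_{X×Y}; counting gives |τ_{X×Y}| = 16.


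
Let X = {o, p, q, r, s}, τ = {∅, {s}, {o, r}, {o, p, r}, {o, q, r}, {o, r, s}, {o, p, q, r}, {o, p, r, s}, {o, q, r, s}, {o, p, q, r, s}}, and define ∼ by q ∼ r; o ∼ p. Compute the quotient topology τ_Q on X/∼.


X/∼ = {[o=p], [q=r], [s]}; |τ_Q| = 4.

Equivalence classes: [o=p], [q=r], [s].
Quotient map π: X → X/∼ sends o ↦ [o=p], p ↦ [o=p], q ↦ [q=r], r ↦ [q=r], s ↦ [s].
For each subset V ⊆ X/∼, compute π^{-1}(V) ⊆ X and check whether π^{-1}(V) ∈ τ. V is open in τ_Q iff π^{-1}(V) ∈ τ.
  V = {}: π^{-1}(V) = ∅ ∈ τ ✓.
  V = {[o=p]}: π^{-1}(V) = {o, p} ∉ τ ✗.
  V = {[q=r]}: π^{-1}(V) = {q, r} ∉ τ ✗.
  V = {[o=p], [q=r]}: π^{-1}(V) = {o, p, q, r} ∈ τ ✓.
  V = {[s]}: π^{-1}(V) = {s} ∈ τ ✓.
  V = {[o=p], [s]}: π^{-1}(V) = {o, p, s} ∉ τ ✗.
  V = {[q=r], [s]}: π^{-1}(V) = {q, r, s} ∉ τ ✗.
  V = {[o=p], [q=r], [s]}: π^{-1}(V) = {o, p, q, r, s} ∈ τ ✓.
Open sets in the quotient: τ_Q = {{}, {[o=p], [q=r]}, {[s]}, {[o=p], [q=r], [s]}} (4 elements).


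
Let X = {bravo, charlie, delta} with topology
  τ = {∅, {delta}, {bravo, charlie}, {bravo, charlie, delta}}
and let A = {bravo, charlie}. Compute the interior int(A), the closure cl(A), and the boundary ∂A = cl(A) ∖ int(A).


int(A) = {bravo, charlie}, cl(A) = {bravo, charlie}, ∂A = ∅.

Closed sets in (X, τ) are complements of opens:
  closed(X, τ) = {∅, {delta}, {bravo, charlie}, {bravo, charlie, delta}}.
int(A) = ⋃ {U ∈ τ : U ⊆ A}. Opens contained in A: ∅, {bravo, charlie}.
Taking the union of these: int(A) = {bravo, charlie}.
cl(A) = ⋂ {C closed : A ⊆ C}. Closed sets containing A: {bravo, charlie}, {bravo, charlie, delta}.
Intersecting these: cl(A) = {bravo, charlie}.
∂A = cl(A) ∖ int(A) = {bravo, charlie} ∖ {bravo, charlie} = ∅.


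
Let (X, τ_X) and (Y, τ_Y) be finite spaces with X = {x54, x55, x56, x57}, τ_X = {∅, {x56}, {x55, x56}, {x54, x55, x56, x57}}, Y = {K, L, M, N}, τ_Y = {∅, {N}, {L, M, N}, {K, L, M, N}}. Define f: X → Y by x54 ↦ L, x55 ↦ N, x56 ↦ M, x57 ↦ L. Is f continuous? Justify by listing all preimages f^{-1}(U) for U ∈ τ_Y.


f is NOT continuous.

Compute f^{-1}(U) for each U ∈ τ_Y:
  U = ∅: f^{-1}(U) = ∅ ∈ τ_X ✓.
  U = {N}: f^{-1}(U) = {x55} ∉ τ_X ✗.
  U = {L, M, N}: f^{-1}(U) = {x54, x55, x56, x57} ∈ τ_X ✓.
  U = {K, L, M, N}: f^{-1}(U) = {x54, x55, x56, x57} ∈ τ_X ✓.
Found U = {N} with f^{-1}(U) = {x55} not in τ_X. Therefore f is NOT continuous.


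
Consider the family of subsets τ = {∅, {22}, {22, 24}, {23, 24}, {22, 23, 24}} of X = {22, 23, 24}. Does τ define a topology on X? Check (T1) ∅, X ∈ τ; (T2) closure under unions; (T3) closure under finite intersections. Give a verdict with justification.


τ is NOT a topology on X.

Axiom (T1): ∅ ∈ τ? Yes; X ∈ τ? Yes.
Axiom (T2/T3): check pairwise unions and intersections of members of τ.
Counterexample for (T3): {22, 24} ∩ {23, 24} = {24} ∉ τ. Therefore τ is NOT a topology.


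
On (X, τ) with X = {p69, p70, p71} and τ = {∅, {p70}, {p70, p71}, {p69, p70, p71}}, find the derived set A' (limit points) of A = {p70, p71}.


A' = {p69, p71}

For each x ∈ X, list the open sets U ∈ τ with x ∈ U, then check whether U ∩ (A ∖ {x}) ≠ ∅ for every such U.
  x = p69: opens ∋ x are {p69, p70, p71}; each meets A ∖ {p69}, so x IS a limit point.
  x = p70: open {p70} ∋ x has {p70} ∩ (A ∖ {p70}) = ∅, so x is NOT a limit point.
  x = p71: opens ∋ x are {p70, p71}, {p69, p70, p71}; each meets A ∖ {p71}, so x IS a limit point.
Collecting: A' = {p69, p71}.


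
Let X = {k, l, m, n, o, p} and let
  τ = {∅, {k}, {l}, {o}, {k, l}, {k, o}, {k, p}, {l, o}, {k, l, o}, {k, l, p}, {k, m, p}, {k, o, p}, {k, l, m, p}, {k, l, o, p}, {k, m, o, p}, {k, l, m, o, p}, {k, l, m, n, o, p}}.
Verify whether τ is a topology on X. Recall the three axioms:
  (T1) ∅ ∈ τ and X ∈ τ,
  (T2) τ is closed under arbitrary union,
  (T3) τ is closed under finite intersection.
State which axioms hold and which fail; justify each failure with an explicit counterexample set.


τ IS a topology on X.

Axiom (T1): ∅ ∈ τ? Yes; X ∈ τ? Yes.
Axiom (T2/T3): check pairwise unions and intersections of members of τ.
All pairwise intersections and unions checked — each lies in τ. Therefore τ satisfies (T1), (T2), (T3): it IS a topology on X.


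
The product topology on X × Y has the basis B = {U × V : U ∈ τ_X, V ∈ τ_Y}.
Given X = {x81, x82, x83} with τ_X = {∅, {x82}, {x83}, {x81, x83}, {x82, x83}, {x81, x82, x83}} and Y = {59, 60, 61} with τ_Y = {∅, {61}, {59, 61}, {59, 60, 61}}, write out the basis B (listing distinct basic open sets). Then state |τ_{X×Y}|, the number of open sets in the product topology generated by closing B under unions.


Basis B = {∅ × ∅, {x82} × {61}, {x83} × {61}, {x81, x83} × {61}, {x82} × {59, 61}, {x82, x83} × {61}, {x83} × {59, 61}, {x81, x82, x83} × {61}, {x82} × {59, 60, 61}, {x83} × {59, 60, 61}, {x81, x83} × {59, 61}, {x82, x83} × {59, 61}, {x81, x83} × {59, 60, 61}, {x81, x82, x83} × {59, 61}, {x82, x83} × {59, 60, 61}, {x81, x82, x83} × {59, 60, 61}}; |τ_{X×Y}| = 40.

Enumerate products U × V with U ∈ τ_X, V ∈ τ_Y (deduplicated):
  ∅ × ∅ = {} (∅)
  {x82} × {61} = {(x82,61)}
  {x83} × {61} = {(x83,61)}
  {x81, x83} × {61} = {(x81,61), (x83,61)}
  {x82} × {59, 61} = {(x82,59), (x82,61)}
  {x82, x83} × {61} = {(x82,61), (x83,61)}
  {x83} × {59, 61} = {(x83,59), (x83,61)}
  {x81, x82, x83} × {61} = {(x81,61), (x82,61), (x83,61)}
  {x82} × {59, 60, 61} = {(x82,59), (x82,60), (x82,61)}
  {x83} × {59, 60, 61} = {(x83,59), (x83,60), (x83,61)}
  {x81, x83} × {59, 61} = {(x81,59), (x81,61), (x83,59), (x83,61)}
  {x82, x83} × {59, 61} = {(x82,59), (x82,61), (x83,59), (x83,61)}
  {x81, x83} × {59, 60, 61} = {(x81,59), (x81,60), (x81,61), (x83,59), (x83,60), (x83,61)}
  {x81, x82, x83} × {59, 61} = {(x81,59), (x81,61), (x82,59), (x82,61), (x83,59), (x83,61)}
  {x82, x83} × {59, 60, 61} = {(x82,59), (x82,60), (x82,61), (x83,59), (x83,60), (x83,61)}
  {x81, x82, x83} × {59, 60, 61} = {(x81,59), (x81,60), (x81,61), (x82,59), (x82,60), (x82,61), (x83,59), (x83,60), (x83,61)}
These 16 distinct sets form the basis B.
Close under arbitrary unions to get τ_{X×Y}; counting gives |τ_{X×Y}| = 40.


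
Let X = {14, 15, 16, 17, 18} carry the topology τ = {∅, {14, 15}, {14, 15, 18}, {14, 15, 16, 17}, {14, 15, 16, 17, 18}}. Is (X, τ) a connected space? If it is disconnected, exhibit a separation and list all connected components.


(X, τ) is connected.

Find clopen sets (U ∈ τ with X ∖ U ∈ τ):
  U = ∅, X ∖ U = {14, 15, 16, 17, 18} — both open, so U is clopen.
  U = {14, 15, 16, 17, 18}, X ∖ U = ∅ — both open, so U is clopen.
Only trivial clopens (∅ and X) exist, so (X, τ) is connected.
Compute connected components by grouping points that agree on all clopens:
  component: {14, 15, 16, 17, 18}


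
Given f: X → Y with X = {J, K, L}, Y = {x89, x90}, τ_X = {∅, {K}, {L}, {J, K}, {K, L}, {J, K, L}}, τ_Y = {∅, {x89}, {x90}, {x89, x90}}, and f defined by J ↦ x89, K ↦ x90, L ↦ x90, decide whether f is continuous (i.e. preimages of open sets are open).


f is NOT continuous.

Compute f^{-1}(U) for each U ∈ τ_Y:
  U = ∅: f^{-1}(U) = ∅ ∈ τ_X ✓.
  U = {x89}: f^{-1}(U) = {J} ∉ τ_X ✗.
  U = {x90}: f^{-1}(U) = {K, L} ∈ τ_X ✓.
  U = {x89, x90}: f^{-1}(U) = {J, K, L} ∈ τ_X ✓.
Found U = {x89} with f^{-1}(U) = {J} not in τ_X. Therefore f is NOT continuous.


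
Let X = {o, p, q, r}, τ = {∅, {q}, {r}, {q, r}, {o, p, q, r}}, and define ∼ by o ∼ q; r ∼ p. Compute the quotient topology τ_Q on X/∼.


X/∼ = {[o=q], [p=r]}; |τ_Q| = 2.

Equivalence classes: [o=q], [p=r].
Quotient map π: X → X/∼ sends o ↦ [o=q], p ↦ [p=r], q ↦ [o=q], r ↦ [p=r].
For each subset V ⊆ X/∼, compute π^{-1}(V) ⊆ X and check whether π^{-1}(V) ∈ τ. V is open in τ_Q iff π^{-1}(V) ∈ τ.
  V = {}: π^{-1}(V) = ∅ ∈ τ ✓.
  V = {[o=q]}: π^{-1}(V) = {o, q} ∉ τ ✗.
  V = {[p=r]}: π^{-1}(V) = {p, r} ∉ τ ✗.
  V = {[o=q], [p=r]}: π^{-1}(V) = {o, p, q, r} ∈ τ ✓.
Open sets in the quotient: τ_Q = {{}, {[o=q], [p=r]}} (2 elements).


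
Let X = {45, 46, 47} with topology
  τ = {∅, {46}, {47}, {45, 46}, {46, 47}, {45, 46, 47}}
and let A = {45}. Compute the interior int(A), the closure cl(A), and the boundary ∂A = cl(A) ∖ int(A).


int(A) = ∅, cl(A) = {45}, ∂A = {45}.

Closed sets in (X, τ) are complements of opens:
  closed(X, τ) = {∅, {45}, {47}, {45, 46}, {45, 47}, {45, 46, 47}}.
int(A) = ⋃ {U ∈ τ : U ⊆ A}. Opens contained in A: ∅.
Taking the union of these: int(A) = ∅.
cl(A) = ⋂ {C closed : A ⊆ C}. Closed sets containing A: {45}, {45, 46}, {45, 47}, {45, 46, 47}.
Intersecting these: cl(A) = {45}.
∂A = cl(A) ∖ int(A) = {45} ∖ ∅ = {45}.


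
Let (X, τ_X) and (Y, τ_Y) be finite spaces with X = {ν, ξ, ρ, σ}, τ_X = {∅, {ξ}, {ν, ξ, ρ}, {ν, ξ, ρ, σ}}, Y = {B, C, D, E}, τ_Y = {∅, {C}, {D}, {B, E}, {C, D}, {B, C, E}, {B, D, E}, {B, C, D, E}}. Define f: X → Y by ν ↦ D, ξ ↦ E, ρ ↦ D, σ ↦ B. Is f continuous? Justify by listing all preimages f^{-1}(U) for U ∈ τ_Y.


f is NOT continuous.

Compute f^{-1}(U) for each U ∈ τ_Y:
  U = ∅: f^{-1}(U) = ∅ ∈ τ_X ✓.
  U = {C}: f^{-1}(U) = ∅ ∈ τ_X ✓.
  U = {D}: f^{-1}(U) = {ν, ρ} ∉ τ_X ✗.
  U = {B, E}: f^{-1}(U) = {ξ, σ} ∉ τ_X ✗.
  U = {C, D}: f^{-1}(U) = {ν, ρ} ∉ τ_X ✗.
  U = {B, C, E}: f^{-1}(U) = {ξ, σ} ∉ τ_X ✗.
  U = {B, D, E}: f^{-1}(U) = {ν, ξ, ρ, σ} ∈ τ_X ✓.
  U = {B, C, D, E}: f^{-1}(U) = {ν, ξ, ρ, σ} ∈ τ_X ✓.
Found U = {D} with f^{-1}(U) = {ν, ρ} not in τ_X. Therefore f is NOT continuous.


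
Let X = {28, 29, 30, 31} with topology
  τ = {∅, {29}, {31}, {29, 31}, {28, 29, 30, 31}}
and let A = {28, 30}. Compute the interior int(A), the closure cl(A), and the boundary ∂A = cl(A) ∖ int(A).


int(A) = ∅, cl(A) = {28, 30}, ∂A = {28, 30}.

Closed sets in (X, τ) are complements of opens:
  closed(X, τ) = {∅, {28, 30}, {28, 29, 30}, {28, 30, 31}, {28, 29, 30, 31}}.
int(A) = ⋃ {U ∈ τ : U ⊆ A}. Opens contained in A: ∅.
Taking the union of these: int(A) = ∅.
cl(A) = ⋂ {C closed : A ⊆ C}. Closed sets containing A: {28, 30}, {28, 29, 30}, {28, 30, 31}, {28, 29, 30, 31}.
Intersecting these: cl(A) = {28, 30}.
∂A = cl(A) ∖ int(A) = {28, 30} ∖ ∅ = {28, 30}.


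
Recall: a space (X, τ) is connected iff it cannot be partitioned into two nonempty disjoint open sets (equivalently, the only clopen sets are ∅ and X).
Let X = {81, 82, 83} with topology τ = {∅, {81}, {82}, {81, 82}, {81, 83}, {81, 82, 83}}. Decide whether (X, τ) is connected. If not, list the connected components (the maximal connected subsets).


(X, τ) is disconnected; components = [{82}, {81, 83}].

Find clopen sets (U ∈ τ with X ∖ U ∈ τ):
  U = ∅, X ∖ U = {81, 82, 83} — both open, so U is clopen.
  U = {82}, X ∖ U = {81, 83} — both open, so U is clopen.
  U = {81, 83}, X ∖ U = {82} — both open, so U is clopen.
  U = {81, 82, 83}, X ∖ U = ∅ — both open, so U is clopen.
Nontrivial clopen(s) exist: e.g. {81, 83}. So (X, τ) is disconnected.
Compute connected components by grouping points that agree on all clopens:
  component: {82}
  component: {81, 83}


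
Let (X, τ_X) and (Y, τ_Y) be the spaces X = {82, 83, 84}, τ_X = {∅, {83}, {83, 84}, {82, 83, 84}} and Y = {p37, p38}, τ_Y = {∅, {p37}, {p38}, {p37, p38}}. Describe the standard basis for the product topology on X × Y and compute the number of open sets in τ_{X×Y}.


Basis B = {∅ × ∅, {83} × {p37}, {83} × {p38}, {83} × {p37, p38}, {83, 84} × {p37}, {83, 84} × {p38}, {82, 83, 84} × {p37}, {82, 83, 84} × {p38}, {83, 84} × {p37, p38}, {82, 83, 84} × {p37, p38}}; |τ_{X×Y}| = 16.

Enumerate products U × V with U ∈ τ_X, V ∈ τ_Y (deduplicated):
  ∅ × ∅ = {} (∅)
  {83} × {p37} = {(83,p37)}
  {83} × {p38} = {(83,p38)}
  {83} × {p37, p38} = {(83,p37), (83,p38)}
  {83, 84} × {p37} = {(83,p37), (84,p37)}
  {83, 84} × {p38} = {(83,p38), (84,p38)}
  {82, 83, 84} × {p37} = {(82,p37), (83,p37), (84,p37)}
  {82, 83, 84} × {p38} = {(82,p38), (83,p38), (84,p38)}
  {83, 84} × {p37, p38} = {(83,p37), (83,p38), (84,p37), (84,p38)}
  {82, 83, 84} × {p37, p38} = {(82,p37), (82,p38), (83,p37), (83,p38), (84,p37), (84,p38)}
These 10 distinct sets form the basis B.
Close under arbitrary unions to get τ_{X×Y}; counting gives |τ_{X×Y}| = 16.
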